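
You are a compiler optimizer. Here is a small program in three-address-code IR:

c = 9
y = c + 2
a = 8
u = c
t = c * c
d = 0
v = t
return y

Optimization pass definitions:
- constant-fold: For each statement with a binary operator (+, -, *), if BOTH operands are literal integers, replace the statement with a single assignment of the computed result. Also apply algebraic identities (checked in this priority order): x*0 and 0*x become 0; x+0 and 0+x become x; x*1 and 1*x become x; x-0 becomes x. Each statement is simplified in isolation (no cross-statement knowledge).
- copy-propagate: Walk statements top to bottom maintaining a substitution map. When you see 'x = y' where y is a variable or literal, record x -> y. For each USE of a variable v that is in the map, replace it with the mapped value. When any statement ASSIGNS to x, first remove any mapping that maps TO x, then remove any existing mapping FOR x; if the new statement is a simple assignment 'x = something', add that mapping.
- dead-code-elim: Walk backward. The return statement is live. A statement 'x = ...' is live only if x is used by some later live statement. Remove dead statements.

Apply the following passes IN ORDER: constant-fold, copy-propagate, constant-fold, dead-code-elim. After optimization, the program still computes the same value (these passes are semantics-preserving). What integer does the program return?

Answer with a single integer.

Answer: 11

Derivation:
Initial IR:
  c = 9
  y = c + 2
  a = 8
  u = c
  t = c * c
  d = 0
  v = t
  return y
After constant-fold (8 stmts):
  c = 9
  y = c + 2
  a = 8
  u = c
  t = c * c
  d = 0
  v = t
  return y
After copy-propagate (8 stmts):
  c = 9
  y = 9 + 2
  a = 8
  u = 9
  t = 9 * 9
  d = 0
  v = t
  return y
After constant-fold (8 stmts):
  c = 9
  y = 11
  a = 8
  u = 9
  t = 81
  d = 0
  v = t
  return y
After dead-code-elim (2 stmts):
  y = 11
  return y
Evaluate:
  c = 9  =>  c = 9
  y = c + 2  =>  y = 11
  a = 8  =>  a = 8
  u = c  =>  u = 9
  t = c * c  =>  t = 81
  d = 0  =>  d = 0
  v = t  =>  v = 81
  return y = 11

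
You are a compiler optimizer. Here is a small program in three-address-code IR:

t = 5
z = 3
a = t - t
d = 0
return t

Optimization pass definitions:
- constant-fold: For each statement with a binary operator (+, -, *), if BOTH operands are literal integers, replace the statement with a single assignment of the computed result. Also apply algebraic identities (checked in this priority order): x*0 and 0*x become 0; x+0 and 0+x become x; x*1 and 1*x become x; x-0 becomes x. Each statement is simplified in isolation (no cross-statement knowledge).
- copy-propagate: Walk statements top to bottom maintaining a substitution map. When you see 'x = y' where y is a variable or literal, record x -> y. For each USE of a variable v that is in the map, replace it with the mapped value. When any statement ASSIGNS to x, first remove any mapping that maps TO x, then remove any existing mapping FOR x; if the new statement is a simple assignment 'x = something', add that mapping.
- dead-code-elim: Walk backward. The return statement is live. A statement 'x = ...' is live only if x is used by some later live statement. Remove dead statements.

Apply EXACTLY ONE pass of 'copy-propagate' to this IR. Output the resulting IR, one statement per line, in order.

Answer: t = 5
z = 3
a = 5 - 5
d = 0
return 5

Derivation:
Applying copy-propagate statement-by-statement:
  [1] t = 5  (unchanged)
  [2] z = 3  (unchanged)
  [3] a = t - t  -> a = 5 - 5
  [4] d = 0  (unchanged)
  [5] return t  -> return 5
Result (5 stmts):
  t = 5
  z = 3
  a = 5 - 5
  d = 0
  return 5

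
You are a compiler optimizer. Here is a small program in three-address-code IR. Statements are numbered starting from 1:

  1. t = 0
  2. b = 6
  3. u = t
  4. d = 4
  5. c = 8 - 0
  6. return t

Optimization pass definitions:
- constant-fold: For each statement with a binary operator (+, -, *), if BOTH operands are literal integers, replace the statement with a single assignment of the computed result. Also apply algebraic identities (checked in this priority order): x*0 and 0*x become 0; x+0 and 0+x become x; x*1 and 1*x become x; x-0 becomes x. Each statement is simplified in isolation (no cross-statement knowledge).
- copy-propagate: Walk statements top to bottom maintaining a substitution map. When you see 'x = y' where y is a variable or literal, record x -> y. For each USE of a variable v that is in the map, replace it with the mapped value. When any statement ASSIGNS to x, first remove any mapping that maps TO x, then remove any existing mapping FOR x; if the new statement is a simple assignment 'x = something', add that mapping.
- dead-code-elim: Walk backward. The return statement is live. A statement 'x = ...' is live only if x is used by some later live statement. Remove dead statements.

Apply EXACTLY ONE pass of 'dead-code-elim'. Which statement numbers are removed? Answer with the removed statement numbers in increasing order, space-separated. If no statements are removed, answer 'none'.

Answer: 2 3 4 5

Derivation:
Backward liveness scan:
Stmt 1 't = 0': KEEP (t is live); live-in = []
Stmt 2 'b = 6': DEAD (b not in live set ['t'])
Stmt 3 'u = t': DEAD (u not in live set ['t'])
Stmt 4 'd = 4': DEAD (d not in live set ['t'])
Stmt 5 'c = 8 - 0': DEAD (c not in live set ['t'])
Stmt 6 'return t': KEEP (return); live-in = ['t']
Removed statement numbers: [2, 3, 4, 5]
Surviving IR:
  t = 0
  return t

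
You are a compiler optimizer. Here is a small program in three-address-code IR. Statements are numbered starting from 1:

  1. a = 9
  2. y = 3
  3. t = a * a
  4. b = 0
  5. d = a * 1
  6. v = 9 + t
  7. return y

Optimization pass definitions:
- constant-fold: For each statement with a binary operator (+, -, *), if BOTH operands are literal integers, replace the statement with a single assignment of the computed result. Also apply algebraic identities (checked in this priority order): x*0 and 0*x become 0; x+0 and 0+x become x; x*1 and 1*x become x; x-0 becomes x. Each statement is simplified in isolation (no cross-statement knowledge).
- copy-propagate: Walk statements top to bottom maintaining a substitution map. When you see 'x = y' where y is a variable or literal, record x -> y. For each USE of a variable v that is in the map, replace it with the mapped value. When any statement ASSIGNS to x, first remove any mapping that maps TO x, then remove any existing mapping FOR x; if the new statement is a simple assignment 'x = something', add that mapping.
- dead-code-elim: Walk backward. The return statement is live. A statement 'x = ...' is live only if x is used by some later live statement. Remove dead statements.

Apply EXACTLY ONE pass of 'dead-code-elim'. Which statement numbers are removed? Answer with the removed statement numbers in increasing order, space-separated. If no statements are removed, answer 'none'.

Answer: 1 3 4 5 6

Derivation:
Backward liveness scan:
Stmt 1 'a = 9': DEAD (a not in live set [])
Stmt 2 'y = 3': KEEP (y is live); live-in = []
Stmt 3 't = a * a': DEAD (t not in live set ['y'])
Stmt 4 'b = 0': DEAD (b not in live set ['y'])
Stmt 5 'd = a * 1': DEAD (d not in live set ['y'])
Stmt 6 'v = 9 + t': DEAD (v not in live set ['y'])
Stmt 7 'return y': KEEP (return); live-in = ['y']
Removed statement numbers: [1, 3, 4, 5, 6]
Surviving IR:
  y = 3
  return y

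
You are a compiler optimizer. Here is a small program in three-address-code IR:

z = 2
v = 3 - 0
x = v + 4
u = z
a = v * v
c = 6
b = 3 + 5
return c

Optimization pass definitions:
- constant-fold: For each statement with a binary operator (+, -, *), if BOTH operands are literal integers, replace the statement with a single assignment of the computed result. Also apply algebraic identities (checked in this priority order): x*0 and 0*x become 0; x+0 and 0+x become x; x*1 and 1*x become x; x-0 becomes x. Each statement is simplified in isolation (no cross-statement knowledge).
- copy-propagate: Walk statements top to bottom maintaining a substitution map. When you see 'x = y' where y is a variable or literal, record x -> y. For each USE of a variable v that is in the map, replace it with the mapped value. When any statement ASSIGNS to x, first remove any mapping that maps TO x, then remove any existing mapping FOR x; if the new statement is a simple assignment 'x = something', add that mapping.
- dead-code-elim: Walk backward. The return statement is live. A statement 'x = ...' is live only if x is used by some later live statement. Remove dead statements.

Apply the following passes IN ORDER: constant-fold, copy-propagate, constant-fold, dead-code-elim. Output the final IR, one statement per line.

Initial IR:
  z = 2
  v = 3 - 0
  x = v + 4
  u = z
  a = v * v
  c = 6
  b = 3 + 5
  return c
After constant-fold (8 stmts):
  z = 2
  v = 3
  x = v + 4
  u = z
  a = v * v
  c = 6
  b = 8
  return c
After copy-propagate (8 stmts):
  z = 2
  v = 3
  x = 3 + 4
  u = 2
  a = 3 * 3
  c = 6
  b = 8
  return 6
After constant-fold (8 stmts):
  z = 2
  v = 3
  x = 7
  u = 2
  a = 9
  c = 6
  b = 8
  return 6
After dead-code-elim (1 stmts):
  return 6

Answer: return 6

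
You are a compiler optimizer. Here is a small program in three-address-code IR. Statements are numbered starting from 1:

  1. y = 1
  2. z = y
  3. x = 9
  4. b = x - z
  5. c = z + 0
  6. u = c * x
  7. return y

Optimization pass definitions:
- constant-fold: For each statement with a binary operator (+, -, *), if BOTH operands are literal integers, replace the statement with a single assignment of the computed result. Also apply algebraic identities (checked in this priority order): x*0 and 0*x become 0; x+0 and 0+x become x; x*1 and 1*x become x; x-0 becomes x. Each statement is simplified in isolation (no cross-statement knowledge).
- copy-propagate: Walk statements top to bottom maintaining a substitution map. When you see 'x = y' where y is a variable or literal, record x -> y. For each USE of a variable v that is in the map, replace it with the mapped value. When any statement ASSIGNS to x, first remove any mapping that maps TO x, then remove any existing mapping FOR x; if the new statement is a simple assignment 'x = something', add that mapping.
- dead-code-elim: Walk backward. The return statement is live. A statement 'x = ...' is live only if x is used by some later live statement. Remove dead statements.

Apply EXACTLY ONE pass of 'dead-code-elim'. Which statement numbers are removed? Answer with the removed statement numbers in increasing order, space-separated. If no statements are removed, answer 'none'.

Answer: 2 3 4 5 6

Derivation:
Backward liveness scan:
Stmt 1 'y = 1': KEEP (y is live); live-in = []
Stmt 2 'z = y': DEAD (z not in live set ['y'])
Stmt 3 'x = 9': DEAD (x not in live set ['y'])
Stmt 4 'b = x - z': DEAD (b not in live set ['y'])
Stmt 5 'c = z + 0': DEAD (c not in live set ['y'])
Stmt 6 'u = c * x': DEAD (u not in live set ['y'])
Stmt 7 'return y': KEEP (return); live-in = ['y']
Removed statement numbers: [2, 3, 4, 5, 6]
Surviving IR:
  y = 1
  return y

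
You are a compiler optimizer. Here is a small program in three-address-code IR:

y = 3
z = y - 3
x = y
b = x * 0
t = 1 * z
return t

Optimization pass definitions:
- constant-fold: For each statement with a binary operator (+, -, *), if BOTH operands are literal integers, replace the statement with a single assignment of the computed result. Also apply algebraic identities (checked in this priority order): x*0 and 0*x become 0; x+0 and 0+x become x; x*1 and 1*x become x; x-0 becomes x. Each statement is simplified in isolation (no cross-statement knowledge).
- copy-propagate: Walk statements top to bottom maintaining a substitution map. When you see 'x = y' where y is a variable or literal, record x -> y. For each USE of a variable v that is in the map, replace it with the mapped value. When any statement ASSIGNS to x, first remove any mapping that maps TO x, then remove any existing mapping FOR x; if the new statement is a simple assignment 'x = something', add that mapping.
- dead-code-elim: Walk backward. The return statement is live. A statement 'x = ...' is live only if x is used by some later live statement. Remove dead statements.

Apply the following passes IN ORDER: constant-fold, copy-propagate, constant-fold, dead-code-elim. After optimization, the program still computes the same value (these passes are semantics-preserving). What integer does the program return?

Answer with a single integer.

Initial IR:
  y = 3
  z = y - 3
  x = y
  b = x * 0
  t = 1 * z
  return t
After constant-fold (6 stmts):
  y = 3
  z = y - 3
  x = y
  b = 0
  t = z
  return t
After copy-propagate (6 stmts):
  y = 3
  z = 3 - 3
  x = 3
  b = 0
  t = z
  return z
After constant-fold (6 stmts):
  y = 3
  z = 0
  x = 3
  b = 0
  t = z
  return z
After dead-code-elim (2 stmts):
  z = 0
  return z
Evaluate:
  y = 3  =>  y = 3
  z = y - 3  =>  z = 0
  x = y  =>  x = 3
  b = x * 0  =>  b = 0
  t = 1 * z  =>  t = 0
  return t = 0

Answer: 0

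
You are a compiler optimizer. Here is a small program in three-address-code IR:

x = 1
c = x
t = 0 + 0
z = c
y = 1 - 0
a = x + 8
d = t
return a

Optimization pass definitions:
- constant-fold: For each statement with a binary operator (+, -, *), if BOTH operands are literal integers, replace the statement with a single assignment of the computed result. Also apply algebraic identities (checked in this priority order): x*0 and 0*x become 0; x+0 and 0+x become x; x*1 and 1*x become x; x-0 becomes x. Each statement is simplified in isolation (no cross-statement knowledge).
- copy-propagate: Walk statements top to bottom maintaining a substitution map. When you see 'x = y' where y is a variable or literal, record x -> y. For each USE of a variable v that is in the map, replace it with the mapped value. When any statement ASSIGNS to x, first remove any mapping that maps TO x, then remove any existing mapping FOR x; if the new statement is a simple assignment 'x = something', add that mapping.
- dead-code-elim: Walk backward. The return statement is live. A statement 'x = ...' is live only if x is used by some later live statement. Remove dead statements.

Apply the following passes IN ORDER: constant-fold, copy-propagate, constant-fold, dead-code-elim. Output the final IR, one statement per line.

Initial IR:
  x = 1
  c = x
  t = 0 + 0
  z = c
  y = 1 - 0
  a = x + 8
  d = t
  return a
After constant-fold (8 stmts):
  x = 1
  c = x
  t = 0
  z = c
  y = 1
  a = x + 8
  d = t
  return a
After copy-propagate (8 stmts):
  x = 1
  c = 1
  t = 0
  z = 1
  y = 1
  a = 1 + 8
  d = 0
  return a
After constant-fold (8 stmts):
  x = 1
  c = 1
  t = 0
  z = 1
  y = 1
  a = 9
  d = 0
  return a
After dead-code-elim (2 stmts):
  a = 9
  return a

Answer: a = 9
return a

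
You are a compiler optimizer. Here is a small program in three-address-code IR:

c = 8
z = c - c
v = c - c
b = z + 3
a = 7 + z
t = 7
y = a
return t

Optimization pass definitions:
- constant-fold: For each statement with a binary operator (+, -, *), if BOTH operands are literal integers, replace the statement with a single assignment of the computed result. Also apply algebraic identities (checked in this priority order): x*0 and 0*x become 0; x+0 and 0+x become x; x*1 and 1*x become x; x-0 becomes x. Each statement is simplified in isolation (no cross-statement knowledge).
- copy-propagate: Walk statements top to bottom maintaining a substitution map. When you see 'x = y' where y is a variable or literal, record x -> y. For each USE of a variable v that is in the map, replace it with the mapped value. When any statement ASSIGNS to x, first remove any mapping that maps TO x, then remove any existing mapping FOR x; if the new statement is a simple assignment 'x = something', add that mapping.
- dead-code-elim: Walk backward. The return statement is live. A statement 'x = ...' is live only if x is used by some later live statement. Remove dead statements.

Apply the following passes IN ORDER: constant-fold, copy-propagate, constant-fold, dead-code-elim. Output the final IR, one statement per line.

Answer: return 7

Derivation:
Initial IR:
  c = 8
  z = c - c
  v = c - c
  b = z + 3
  a = 7 + z
  t = 7
  y = a
  return t
After constant-fold (8 stmts):
  c = 8
  z = c - c
  v = c - c
  b = z + 3
  a = 7 + z
  t = 7
  y = a
  return t
After copy-propagate (8 stmts):
  c = 8
  z = 8 - 8
  v = 8 - 8
  b = z + 3
  a = 7 + z
  t = 7
  y = a
  return 7
After constant-fold (8 stmts):
  c = 8
  z = 0
  v = 0
  b = z + 3
  a = 7 + z
  t = 7
  y = a
  return 7
After dead-code-elim (1 stmts):
  return 7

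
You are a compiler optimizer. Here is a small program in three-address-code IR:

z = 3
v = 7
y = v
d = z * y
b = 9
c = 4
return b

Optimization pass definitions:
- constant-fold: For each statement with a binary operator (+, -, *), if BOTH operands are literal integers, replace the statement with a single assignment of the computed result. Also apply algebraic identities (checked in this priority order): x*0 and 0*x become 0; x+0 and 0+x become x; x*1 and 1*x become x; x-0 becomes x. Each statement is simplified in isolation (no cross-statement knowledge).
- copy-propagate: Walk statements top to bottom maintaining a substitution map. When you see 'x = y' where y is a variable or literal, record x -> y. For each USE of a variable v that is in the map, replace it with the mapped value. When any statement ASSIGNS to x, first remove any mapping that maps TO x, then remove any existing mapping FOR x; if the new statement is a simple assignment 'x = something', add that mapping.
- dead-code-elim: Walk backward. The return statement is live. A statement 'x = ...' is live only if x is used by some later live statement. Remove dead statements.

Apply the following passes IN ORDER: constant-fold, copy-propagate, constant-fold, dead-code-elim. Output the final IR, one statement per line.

Answer: return 9

Derivation:
Initial IR:
  z = 3
  v = 7
  y = v
  d = z * y
  b = 9
  c = 4
  return b
After constant-fold (7 stmts):
  z = 3
  v = 7
  y = v
  d = z * y
  b = 9
  c = 4
  return b
After copy-propagate (7 stmts):
  z = 3
  v = 7
  y = 7
  d = 3 * 7
  b = 9
  c = 4
  return 9
After constant-fold (7 stmts):
  z = 3
  v = 7
  y = 7
  d = 21
  b = 9
  c = 4
  return 9
After dead-code-elim (1 stmts):
  return 9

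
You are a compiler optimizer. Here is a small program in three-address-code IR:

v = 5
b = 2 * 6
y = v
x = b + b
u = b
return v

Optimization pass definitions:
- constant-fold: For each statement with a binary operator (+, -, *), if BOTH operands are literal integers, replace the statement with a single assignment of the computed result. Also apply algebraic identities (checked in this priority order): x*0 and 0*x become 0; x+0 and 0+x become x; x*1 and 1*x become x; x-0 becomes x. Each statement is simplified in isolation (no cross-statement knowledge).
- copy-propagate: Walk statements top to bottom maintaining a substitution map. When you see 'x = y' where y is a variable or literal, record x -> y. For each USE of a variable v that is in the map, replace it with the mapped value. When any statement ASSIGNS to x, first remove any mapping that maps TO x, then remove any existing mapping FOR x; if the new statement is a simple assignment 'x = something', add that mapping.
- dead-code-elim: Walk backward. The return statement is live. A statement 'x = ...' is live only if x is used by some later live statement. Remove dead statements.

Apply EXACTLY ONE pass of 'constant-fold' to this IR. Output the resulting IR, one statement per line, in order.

Answer: v = 5
b = 12
y = v
x = b + b
u = b
return v

Derivation:
Applying constant-fold statement-by-statement:
  [1] v = 5  (unchanged)
  [2] b = 2 * 6  -> b = 12
  [3] y = v  (unchanged)
  [4] x = b + b  (unchanged)
  [5] u = b  (unchanged)
  [6] return v  (unchanged)
Result (6 stmts):
  v = 5
  b = 12
  y = v
  x = b + b
  u = b
  return v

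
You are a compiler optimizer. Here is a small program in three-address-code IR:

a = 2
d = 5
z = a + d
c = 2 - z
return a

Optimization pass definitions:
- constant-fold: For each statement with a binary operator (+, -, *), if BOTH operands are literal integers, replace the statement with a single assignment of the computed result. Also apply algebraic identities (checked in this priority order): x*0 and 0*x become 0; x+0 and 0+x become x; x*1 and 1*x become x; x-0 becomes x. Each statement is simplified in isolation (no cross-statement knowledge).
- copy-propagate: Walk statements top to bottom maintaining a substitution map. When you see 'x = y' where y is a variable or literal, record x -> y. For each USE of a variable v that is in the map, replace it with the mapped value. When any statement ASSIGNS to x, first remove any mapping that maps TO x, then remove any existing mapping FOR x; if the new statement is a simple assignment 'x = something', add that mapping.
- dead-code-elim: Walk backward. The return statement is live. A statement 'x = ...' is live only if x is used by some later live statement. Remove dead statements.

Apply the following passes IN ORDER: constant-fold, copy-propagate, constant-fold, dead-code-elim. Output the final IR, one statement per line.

Answer: return 2

Derivation:
Initial IR:
  a = 2
  d = 5
  z = a + d
  c = 2 - z
  return a
After constant-fold (5 stmts):
  a = 2
  d = 5
  z = a + d
  c = 2 - z
  return a
After copy-propagate (5 stmts):
  a = 2
  d = 5
  z = 2 + 5
  c = 2 - z
  return 2
After constant-fold (5 stmts):
  a = 2
  d = 5
  z = 7
  c = 2 - z
  return 2
After dead-code-elim (1 stmts):
  return 2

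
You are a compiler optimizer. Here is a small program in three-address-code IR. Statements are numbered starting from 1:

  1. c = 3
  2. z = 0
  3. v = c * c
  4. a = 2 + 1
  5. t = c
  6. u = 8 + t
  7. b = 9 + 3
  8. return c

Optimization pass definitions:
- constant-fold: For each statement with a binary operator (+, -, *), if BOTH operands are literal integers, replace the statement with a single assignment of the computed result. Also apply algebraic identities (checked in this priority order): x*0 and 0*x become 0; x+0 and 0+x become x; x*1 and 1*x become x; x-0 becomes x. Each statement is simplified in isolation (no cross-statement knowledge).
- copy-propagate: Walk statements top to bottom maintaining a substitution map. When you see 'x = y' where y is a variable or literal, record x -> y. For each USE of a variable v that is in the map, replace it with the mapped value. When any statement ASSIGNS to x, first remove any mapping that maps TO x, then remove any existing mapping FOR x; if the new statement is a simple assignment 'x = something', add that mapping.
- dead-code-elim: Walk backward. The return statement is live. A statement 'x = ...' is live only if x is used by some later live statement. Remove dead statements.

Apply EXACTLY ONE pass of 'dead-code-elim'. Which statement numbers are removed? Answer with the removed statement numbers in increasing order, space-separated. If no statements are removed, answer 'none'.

Answer: 2 3 4 5 6 7

Derivation:
Backward liveness scan:
Stmt 1 'c = 3': KEEP (c is live); live-in = []
Stmt 2 'z = 0': DEAD (z not in live set ['c'])
Stmt 3 'v = c * c': DEAD (v not in live set ['c'])
Stmt 4 'a = 2 + 1': DEAD (a not in live set ['c'])
Stmt 5 't = c': DEAD (t not in live set ['c'])
Stmt 6 'u = 8 + t': DEAD (u not in live set ['c'])
Stmt 7 'b = 9 + 3': DEAD (b not in live set ['c'])
Stmt 8 'return c': KEEP (return); live-in = ['c']
Removed statement numbers: [2, 3, 4, 5, 6, 7]
Surviving IR:
  c = 3
  return c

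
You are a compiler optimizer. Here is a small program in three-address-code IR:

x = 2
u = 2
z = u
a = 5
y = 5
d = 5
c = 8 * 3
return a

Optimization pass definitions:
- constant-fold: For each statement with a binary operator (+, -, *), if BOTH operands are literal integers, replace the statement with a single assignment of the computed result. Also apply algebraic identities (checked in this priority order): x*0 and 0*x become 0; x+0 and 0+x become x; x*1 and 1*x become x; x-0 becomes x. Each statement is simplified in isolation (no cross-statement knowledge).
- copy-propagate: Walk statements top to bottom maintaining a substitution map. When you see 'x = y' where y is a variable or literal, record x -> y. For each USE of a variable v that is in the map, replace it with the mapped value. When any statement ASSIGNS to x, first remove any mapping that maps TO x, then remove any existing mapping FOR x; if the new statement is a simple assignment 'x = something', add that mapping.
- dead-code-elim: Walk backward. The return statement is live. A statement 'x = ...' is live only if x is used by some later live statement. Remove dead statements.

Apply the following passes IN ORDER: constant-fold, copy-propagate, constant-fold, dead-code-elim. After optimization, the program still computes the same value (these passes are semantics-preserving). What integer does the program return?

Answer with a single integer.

Initial IR:
  x = 2
  u = 2
  z = u
  a = 5
  y = 5
  d = 5
  c = 8 * 3
  return a
After constant-fold (8 stmts):
  x = 2
  u = 2
  z = u
  a = 5
  y = 5
  d = 5
  c = 24
  return a
After copy-propagate (8 stmts):
  x = 2
  u = 2
  z = 2
  a = 5
  y = 5
  d = 5
  c = 24
  return 5
After constant-fold (8 stmts):
  x = 2
  u = 2
  z = 2
  a = 5
  y = 5
  d = 5
  c = 24
  return 5
After dead-code-elim (1 stmts):
  return 5
Evaluate:
  x = 2  =>  x = 2
  u = 2  =>  u = 2
  z = u  =>  z = 2
  a = 5  =>  a = 5
  y = 5  =>  y = 5
  d = 5  =>  d = 5
  c = 8 * 3  =>  c = 24
  return a = 5

Answer: 5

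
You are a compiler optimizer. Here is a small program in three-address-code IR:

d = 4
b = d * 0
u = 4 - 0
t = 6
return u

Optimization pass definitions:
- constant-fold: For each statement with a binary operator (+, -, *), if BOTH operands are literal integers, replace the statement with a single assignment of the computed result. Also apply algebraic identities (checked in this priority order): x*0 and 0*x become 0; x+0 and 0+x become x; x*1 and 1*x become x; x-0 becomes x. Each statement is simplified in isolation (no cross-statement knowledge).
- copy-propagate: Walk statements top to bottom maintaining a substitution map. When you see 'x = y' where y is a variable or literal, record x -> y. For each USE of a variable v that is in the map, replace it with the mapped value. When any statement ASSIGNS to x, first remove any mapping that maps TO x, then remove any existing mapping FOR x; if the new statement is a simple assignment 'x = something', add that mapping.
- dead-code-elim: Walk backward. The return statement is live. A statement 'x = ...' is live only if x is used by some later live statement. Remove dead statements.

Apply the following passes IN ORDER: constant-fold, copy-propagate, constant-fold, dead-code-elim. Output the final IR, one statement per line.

Initial IR:
  d = 4
  b = d * 0
  u = 4 - 0
  t = 6
  return u
After constant-fold (5 stmts):
  d = 4
  b = 0
  u = 4
  t = 6
  return u
After copy-propagate (5 stmts):
  d = 4
  b = 0
  u = 4
  t = 6
  return 4
After constant-fold (5 stmts):
  d = 4
  b = 0
  u = 4
  t = 6
  return 4
After dead-code-elim (1 stmts):
  return 4

Answer: return 4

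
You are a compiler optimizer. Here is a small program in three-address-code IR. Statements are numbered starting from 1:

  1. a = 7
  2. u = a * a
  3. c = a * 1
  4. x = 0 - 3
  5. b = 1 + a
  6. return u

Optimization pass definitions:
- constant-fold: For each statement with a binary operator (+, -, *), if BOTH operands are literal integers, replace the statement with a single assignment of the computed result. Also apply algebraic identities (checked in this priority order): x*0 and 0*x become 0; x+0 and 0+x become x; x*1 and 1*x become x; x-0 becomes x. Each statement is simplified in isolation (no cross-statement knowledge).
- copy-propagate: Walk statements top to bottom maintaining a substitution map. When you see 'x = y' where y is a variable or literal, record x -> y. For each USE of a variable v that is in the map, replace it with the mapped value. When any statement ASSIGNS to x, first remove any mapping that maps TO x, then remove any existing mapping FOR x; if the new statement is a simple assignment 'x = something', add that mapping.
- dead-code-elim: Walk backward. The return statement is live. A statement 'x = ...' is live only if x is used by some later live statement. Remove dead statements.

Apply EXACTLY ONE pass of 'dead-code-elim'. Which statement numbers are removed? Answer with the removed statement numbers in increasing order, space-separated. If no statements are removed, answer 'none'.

Backward liveness scan:
Stmt 1 'a = 7': KEEP (a is live); live-in = []
Stmt 2 'u = a * a': KEEP (u is live); live-in = ['a']
Stmt 3 'c = a * 1': DEAD (c not in live set ['u'])
Stmt 4 'x = 0 - 3': DEAD (x not in live set ['u'])
Stmt 5 'b = 1 + a': DEAD (b not in live set ['u'])
Stmt 6 'return u': KEEP (return); live-in = ['u']
Removed statement numbers: [3, 4, 5]
Surviving IR:
  a = 7
  u = a * a
  return u

Answer: 3 4 5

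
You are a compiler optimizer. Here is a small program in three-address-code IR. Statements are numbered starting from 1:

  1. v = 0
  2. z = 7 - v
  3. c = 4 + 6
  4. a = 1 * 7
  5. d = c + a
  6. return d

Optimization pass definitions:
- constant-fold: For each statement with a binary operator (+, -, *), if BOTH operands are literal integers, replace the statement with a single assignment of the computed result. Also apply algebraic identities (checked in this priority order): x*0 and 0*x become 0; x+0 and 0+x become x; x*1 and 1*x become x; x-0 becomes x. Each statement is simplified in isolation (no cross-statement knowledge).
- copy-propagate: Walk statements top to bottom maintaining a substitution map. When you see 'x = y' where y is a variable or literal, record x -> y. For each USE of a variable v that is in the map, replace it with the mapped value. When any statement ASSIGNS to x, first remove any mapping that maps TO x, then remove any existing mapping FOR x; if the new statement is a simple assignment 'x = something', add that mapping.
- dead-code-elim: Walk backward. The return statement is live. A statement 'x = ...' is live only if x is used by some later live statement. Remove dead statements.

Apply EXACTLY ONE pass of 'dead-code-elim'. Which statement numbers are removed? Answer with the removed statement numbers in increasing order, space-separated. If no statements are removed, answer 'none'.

Backward liveness scan:
Stmt 1 'v = 0': DEAD (v not in live set [])
Stmt 2 'z = 7 - v': DEAD (z not in live set [])
Stmt 3 'c = 4 + 6': KEEP (c is live); live-in = []
Stmt 4 'a = 1 * 7': KEEP (a is live); live-in = ['c']
Stmt 5 'd = c + a': KEEP (d is live); live-in = ['a', 'c']
Stmt 6 'return d': KEEP (return); live-in = ['d']
Removed statement numbers: [1, 2]
Surviving IR:
  c = 4 + 6
  a = 1 * 7
  d = c + a
  return d

Answer: 1 2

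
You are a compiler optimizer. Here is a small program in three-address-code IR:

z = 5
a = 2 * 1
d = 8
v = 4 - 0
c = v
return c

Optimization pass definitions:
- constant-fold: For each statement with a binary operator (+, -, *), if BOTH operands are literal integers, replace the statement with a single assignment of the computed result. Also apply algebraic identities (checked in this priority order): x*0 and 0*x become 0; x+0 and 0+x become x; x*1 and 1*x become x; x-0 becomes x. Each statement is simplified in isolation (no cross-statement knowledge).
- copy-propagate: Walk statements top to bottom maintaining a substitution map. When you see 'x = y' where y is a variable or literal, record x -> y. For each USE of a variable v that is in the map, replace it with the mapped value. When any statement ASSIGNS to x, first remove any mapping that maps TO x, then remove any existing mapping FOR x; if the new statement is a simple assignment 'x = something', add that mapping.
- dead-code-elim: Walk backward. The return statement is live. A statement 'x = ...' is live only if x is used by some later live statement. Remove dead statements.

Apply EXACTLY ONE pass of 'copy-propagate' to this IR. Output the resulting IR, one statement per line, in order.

Applying copy-propagate statement-by-statement:
  [1] z = 5  (unchanged)
  [2] a = 2 * 1  (unchanged)
  [3] d = 8  (unchanged)
  [4] v = 4 - 0  (unchanged)
  [5] c = v  (unchanged)
  [6] return c  -> return v
Result (6 stmts):
  z = 5
  a = 2 * 1
  d = 8
  v = 4 - 0
  c = v
  return v

Answer: z = 5
a = 2 * 1
d = 8
v = 4 - 0
c = v
return v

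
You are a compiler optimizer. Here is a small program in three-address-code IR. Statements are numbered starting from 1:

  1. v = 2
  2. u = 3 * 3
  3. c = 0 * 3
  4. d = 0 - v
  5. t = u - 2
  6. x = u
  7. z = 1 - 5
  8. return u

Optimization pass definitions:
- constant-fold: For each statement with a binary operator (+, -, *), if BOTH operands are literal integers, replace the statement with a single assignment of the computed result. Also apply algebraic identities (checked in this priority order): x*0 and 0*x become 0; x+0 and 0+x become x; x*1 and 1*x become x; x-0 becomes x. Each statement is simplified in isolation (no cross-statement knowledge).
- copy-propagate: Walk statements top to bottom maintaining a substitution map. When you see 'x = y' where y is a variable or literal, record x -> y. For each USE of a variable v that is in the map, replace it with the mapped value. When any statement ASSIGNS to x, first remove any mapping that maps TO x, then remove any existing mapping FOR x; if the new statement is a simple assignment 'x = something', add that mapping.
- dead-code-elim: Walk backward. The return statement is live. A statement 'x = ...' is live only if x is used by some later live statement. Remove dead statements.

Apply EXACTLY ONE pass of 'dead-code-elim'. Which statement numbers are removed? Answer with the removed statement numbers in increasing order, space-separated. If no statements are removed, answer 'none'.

Backward liveness scan:
Stmt 1 'v = 2': DEAD (v not in live set [])
Stmt 2 'u = 3 * 3': KEEP (u is live); live-in = []
Stmt 3 'c = 0 * 3': DEAD (c not in live set ['u'])
Stmt 4 'd = 0 - v': DEAD (d not in live set ['u'])
Stmt 5 't = u - 2': DEAD (t not in live set ['u'])
Stmt 6 'x = u': DEAD (x not in live set ['u'])
Stmt 7 'z = 1 - 5': DEAD (z not in live set ['u'])
Stmt 8 'return u': KEEP (return); live-in = ['u']
Removed statement numbers: [1, 3, 4, 5, 6, 7]
Surviving IR:
  u = 3 * 3
  return u

Answer: 1 3 4 5 6 7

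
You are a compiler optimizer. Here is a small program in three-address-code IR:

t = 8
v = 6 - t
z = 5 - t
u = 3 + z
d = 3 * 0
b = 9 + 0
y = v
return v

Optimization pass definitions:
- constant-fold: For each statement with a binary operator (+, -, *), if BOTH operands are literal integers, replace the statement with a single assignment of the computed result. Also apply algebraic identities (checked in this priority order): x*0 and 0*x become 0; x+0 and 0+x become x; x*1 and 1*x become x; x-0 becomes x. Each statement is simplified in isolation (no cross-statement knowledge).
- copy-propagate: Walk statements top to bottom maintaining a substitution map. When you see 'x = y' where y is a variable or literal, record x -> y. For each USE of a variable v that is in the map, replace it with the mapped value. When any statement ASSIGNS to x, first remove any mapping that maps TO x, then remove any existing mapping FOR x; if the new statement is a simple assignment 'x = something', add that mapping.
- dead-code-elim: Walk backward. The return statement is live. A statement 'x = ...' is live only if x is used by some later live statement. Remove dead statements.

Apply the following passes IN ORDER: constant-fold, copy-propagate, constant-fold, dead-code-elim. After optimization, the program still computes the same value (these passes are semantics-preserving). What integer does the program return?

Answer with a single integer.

Initial IR:
  t = 8
  v = 6 - t
  z = 5 - t
  u = 3 + z
  d = 3 * 0
  b = 9 + 0
  y = v
  return v
After constant-fold (8 stmts):
  t = 8
  v = 6 - t
  z = 5 - t
  u = 3 + z
  d = 0
  b = 9
  y = v
  return v
After copy-propagate (8 stmts):
  t = 8
  v = 6 - 8
  z = 5 - 8
  u = 3 + z
  d = 0
  b = 9
  y = v
  return v
After constant-fold (8 stmts):
  t = 8
  v = -2
  z = -3
  u = 3 + z
  d = 0
  b = 9
  y = v
  return v
After dead-code-elim (2 stmts):
  v = -2
  return v
Evaluate:
  t = 8  =>  t = 8
  v = 6 - t  =>  v = -2
  z = 5 - t  =>  z = -3
  u = 3 + z  =>  u = 0
  d = 3 * 0  =>  d = 0
  b = 9 + 0  =>  b = 9
  y = v  =>  y = -2
  return v = -2

Answer: -2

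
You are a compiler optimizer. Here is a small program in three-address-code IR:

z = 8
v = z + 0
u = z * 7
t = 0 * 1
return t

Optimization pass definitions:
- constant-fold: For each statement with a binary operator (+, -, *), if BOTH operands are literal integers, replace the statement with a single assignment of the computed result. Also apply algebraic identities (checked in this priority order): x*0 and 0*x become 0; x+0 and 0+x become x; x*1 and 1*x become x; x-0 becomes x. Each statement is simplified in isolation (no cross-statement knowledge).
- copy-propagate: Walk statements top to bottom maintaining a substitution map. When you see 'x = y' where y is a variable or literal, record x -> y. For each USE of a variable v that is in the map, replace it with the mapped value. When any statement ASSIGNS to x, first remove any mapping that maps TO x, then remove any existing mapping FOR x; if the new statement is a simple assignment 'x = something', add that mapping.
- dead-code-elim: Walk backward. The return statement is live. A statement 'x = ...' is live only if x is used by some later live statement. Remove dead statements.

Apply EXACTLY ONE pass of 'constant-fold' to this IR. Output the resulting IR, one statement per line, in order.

Answer: z = 8
v = z
u = z * 7
t = 0
return t

Derivation:
Applying constant-fold statement-by-statement:
  [1] z = 8  (unchanged)
  [2] v = z + 0  -> v = z
  [3] u = z * 7  (unchanged)
  [4] t = 0 * 1  -> t = 0
  [5] return t  (unchanged)
Result (5 stmts):
  z = 8
  v = z
  u = z * 7
  t = 0
  return t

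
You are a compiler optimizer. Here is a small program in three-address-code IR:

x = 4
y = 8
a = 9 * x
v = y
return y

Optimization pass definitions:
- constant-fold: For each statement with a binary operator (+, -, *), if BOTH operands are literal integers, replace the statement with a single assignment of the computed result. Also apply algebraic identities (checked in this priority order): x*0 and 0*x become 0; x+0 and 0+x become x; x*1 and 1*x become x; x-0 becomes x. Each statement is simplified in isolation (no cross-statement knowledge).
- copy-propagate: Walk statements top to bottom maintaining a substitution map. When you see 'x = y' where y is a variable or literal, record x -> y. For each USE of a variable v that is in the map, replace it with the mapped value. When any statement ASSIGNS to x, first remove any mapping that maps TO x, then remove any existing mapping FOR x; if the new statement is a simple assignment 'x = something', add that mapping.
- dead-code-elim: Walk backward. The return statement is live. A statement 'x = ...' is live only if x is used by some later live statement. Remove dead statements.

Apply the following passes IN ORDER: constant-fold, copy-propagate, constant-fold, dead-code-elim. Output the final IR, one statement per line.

Initial IR:
  x = 4
  y = 8
  a = 9 * x
  v = y
  return y
After constant-fold (5 stmts):
  x = 4
  y = 8
  a = 9 * x
  v = y
  return y
After copy-propagate (5 stmts):
  x = 4
  y = 8
  a = 9 * 4
  v = 8
  return 8
After constant-fold (5 stmts):
  x = 4
  y = 8
  a = 36
  v = 8
  return 8
After dead-code-elim (1 stmts):
  return 8

Answer: return 8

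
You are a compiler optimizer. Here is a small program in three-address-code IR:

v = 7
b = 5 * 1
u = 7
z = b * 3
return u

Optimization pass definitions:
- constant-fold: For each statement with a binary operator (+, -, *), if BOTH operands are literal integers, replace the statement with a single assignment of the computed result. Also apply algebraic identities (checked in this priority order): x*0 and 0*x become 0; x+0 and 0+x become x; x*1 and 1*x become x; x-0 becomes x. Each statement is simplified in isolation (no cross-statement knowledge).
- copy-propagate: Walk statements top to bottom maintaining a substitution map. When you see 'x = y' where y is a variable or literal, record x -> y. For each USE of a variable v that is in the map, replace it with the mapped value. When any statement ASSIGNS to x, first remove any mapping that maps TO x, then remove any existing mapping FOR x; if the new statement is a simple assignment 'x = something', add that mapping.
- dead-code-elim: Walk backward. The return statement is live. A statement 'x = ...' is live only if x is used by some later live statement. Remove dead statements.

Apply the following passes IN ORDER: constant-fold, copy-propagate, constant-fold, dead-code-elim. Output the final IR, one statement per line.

Answer: return 7

Derivation:
Initial IR:
  v = 7
  b = 5 * 1
  u = 7
  z = b * 3
  return u
After constant-fold (5 stmts):
  v = 7
  b = 5
  u = 7
  z = b * 3
  return u
After copy-propagate (5 stmts):
  v = 7
  b = 5
  u = 7
  z = 5 * 3
  return 7
After constant-fold (5 stmts):
  v = 7
  b = 5
  u = 7
  z = 15
  return 7
After dead-code-elim (1 stmts):
  return 7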